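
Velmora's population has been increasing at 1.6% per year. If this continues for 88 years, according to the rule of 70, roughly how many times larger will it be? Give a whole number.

4 times

At 1.6% one doubling takes ≈ 43.75 years; 88 years is 2 of them, so ×4.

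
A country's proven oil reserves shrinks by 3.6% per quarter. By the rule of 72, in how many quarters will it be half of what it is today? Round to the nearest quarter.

Falling at 3.6%, it halves about every 72/3.6 = 20.00 quarters.

about 20 quarters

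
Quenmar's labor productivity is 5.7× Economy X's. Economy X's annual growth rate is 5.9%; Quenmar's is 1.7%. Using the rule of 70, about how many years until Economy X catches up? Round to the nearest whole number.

What matters is the difference: 4.2 pp.
Rule of 70 on the gap: the ratio halves every 70/4.2 ≈ 16.67 years.
A 5.7× gap takes log₂(5.7) ≈ 2.51 halvings to close: 2.51 × 16.67 ≈ 42 years.

roughly 42 years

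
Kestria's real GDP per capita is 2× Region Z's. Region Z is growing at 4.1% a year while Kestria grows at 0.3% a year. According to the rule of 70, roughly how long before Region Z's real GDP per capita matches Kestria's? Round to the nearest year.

What matters is the difference: 3.8 pp.
Rule of 70 on the gap: the ratio halves every 70/3.8 ≈ 18.42 years.
A 2× gap closes after 1 halving: 1 × 18.42 ≈ 18 years.

≈ 18 years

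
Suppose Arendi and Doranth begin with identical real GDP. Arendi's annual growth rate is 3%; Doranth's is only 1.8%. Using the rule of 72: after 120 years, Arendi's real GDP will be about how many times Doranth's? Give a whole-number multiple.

about 4 times

Rate gap = 3% − 1.8% = 1.2 points.
The ratio doubles every 72/1.2 ≈ 60.00 years.
120/60.00 ≈ 2.00 doublings → ratio ≈ 2^2.00 ≈ 4.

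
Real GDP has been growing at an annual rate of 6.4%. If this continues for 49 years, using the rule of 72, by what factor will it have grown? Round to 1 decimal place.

approximately 20.5 times

Doubles every ≈ 11.25 years (72/6.4).
49 years is 4.36 doublings; 2^4.36 ≈ 20.5×.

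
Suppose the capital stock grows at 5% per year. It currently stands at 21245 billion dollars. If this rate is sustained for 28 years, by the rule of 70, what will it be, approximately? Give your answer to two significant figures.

It doubles every 70/5 ≈ 14.00 years, so 28 years is 2.00 doublings.
2^2.00 ≈ 4.00; 21245 × 4.00 ≈ 85000 billion dollars.

about 85000 billion dollars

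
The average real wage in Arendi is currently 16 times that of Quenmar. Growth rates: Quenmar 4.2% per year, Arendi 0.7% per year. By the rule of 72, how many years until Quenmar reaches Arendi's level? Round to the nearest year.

The growth-rate gap is 4.2% − 0.7% = 3.5 percentage points.
So the ratio between them halves every 72/3.5 ≈ 20.57 years.
A 16 times gap closes after 4 halvings: 4 × 20.57 ≈ 82 years.

82 years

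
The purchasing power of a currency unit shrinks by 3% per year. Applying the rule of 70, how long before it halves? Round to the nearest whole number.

23 years

Halving time ≈ 70 / 3 = 23.33 → 23 years.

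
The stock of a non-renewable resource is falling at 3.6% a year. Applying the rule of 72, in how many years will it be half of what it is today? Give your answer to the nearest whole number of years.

20 years

Falling at 3.6%, it halves about every 72/3.6 = 20.00 years.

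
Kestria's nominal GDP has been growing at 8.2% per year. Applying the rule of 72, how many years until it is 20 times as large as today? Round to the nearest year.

Doubling time ≈ 72/8.2 = 8.78 years.
20× is log₂ 20 ≈ 4.32 doublings, so ≈ 4.32 × 8.78 = 38 years.

≈ 38 years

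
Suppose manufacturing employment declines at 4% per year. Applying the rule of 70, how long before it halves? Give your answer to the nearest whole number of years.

around 18 years

Falling at 4%, it halves about every 70/4 = 17.50 years.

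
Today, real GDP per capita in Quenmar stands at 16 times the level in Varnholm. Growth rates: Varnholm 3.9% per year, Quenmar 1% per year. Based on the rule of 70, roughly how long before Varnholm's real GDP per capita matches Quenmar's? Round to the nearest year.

What matters is the difference: 2.9 pp.
Rule of 70 on the gap: the ratio halves every 70/2.9 ≈ 24.14 years.
A 16 times gap closes after 4 halvings: 4 × 24.14 ≈ 97 years.

≈ 97 years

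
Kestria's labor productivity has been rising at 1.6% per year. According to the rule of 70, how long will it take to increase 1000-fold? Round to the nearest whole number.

One doubling takes 70/1.6 = 43.75 years.
Reaching 1000× takes log₂(1000) ≈ 9.97 doublings.
9.97 × 43.75 ≈ 436 years.

436 years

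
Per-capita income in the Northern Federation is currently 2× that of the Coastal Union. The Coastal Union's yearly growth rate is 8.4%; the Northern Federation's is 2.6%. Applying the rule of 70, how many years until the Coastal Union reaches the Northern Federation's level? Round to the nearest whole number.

about 12 years

The growth-rate gap is 8.4% − 2.6% = 5.8 percentage points.
So the ratio between them halves every 70/5.8 ≈ 12.07 years.
A 2× gap closes after 1 halving: 1 × 12.07 ≈ 12 years.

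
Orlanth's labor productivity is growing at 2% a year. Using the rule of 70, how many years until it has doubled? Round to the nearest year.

Doubling time ≈ 70 / 2 = 35.00 years.

about 35 years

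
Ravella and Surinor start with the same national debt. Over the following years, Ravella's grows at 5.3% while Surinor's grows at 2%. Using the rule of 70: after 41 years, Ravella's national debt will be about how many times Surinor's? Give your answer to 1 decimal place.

Ravella pulls ahead at 3.3 pp per year, so the ratio doubles every 70/3.3 ≈ 21.21 years.
In 41 years that's 1.93 doublings: 2^1.93 ≈ 3.8.

about 3.8 times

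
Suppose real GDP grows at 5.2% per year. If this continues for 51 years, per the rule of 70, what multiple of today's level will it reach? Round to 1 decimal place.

approximately 13.8 times

Doubling time ≈ 70/5.2 = 13.46 years.
51 years / 13.46 ≈ 3.79 doublings → factor 2^3.79 ≈ 13.8.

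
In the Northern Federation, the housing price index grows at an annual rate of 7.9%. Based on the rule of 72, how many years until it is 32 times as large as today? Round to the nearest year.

roughly 46 years

One doubling takes 72/7.9 = 9.11 years.
32× is 5 doublings, so 5 × 9.11 ≈ 46 years.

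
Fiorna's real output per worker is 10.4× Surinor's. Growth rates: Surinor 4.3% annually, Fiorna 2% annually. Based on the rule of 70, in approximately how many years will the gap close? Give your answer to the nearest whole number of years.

≈ 103 years

What matters is the difference: 2.3 pp.
Rule of 70 on the gap: the ratio halves every 70/2.3 ≈ 30.43 years.
A 10.4× gap takes log₂(10.4) ≈ 3.38 halvings to close: 3.38 × 30.43 ≈ 103 years.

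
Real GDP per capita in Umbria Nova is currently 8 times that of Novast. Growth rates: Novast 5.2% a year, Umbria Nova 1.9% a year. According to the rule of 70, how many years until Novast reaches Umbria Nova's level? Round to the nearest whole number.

roughly 64 years

What matters is the difference: 3.3 pp.
Rule of 70 on the gap: the ratio halves every 70/3.3 ≈ 21.21 years.
An 8 times gap closes after 3 halvings: 3 × 21.21 ≈ 64 years.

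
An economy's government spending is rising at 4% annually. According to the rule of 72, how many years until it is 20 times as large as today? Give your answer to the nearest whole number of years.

around 78 years

At 4% it doubles every 72/4 ≈ 18.00 years.
20× is log₂ 20 ≈ 4.32 doublings, so ≈ 4.32 × 18.00 = 78 years.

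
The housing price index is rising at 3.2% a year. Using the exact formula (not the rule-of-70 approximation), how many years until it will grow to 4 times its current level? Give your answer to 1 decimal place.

t = ln(4) / ln(1 + 0.032) = 1.3863 / 0.031499 ≈ 44.01.

44.0 years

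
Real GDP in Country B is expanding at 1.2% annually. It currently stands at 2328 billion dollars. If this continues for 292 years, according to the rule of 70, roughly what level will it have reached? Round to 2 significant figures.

Doubling time ≈ 70/1.2 = 58.33 years.
292 years is 292/58.33 ≈ 5.01 doublings, a factor of 2^5.01 ≈ 32.22.
2328 × 32.22 ≈ 75000 billion dollars.

approximately 75000 billion dollars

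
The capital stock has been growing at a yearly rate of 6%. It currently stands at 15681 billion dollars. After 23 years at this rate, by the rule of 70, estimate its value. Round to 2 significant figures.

approximately 61000 billion dollars

Doubling time ≈ 70/6 = 11.67 years.
23 years is 23/11.67 ≈ 1.97 doublings, a factor of 2^1.97 ≈ 3.92.
15681 × 3.92 ≈ 61000 billion dollars.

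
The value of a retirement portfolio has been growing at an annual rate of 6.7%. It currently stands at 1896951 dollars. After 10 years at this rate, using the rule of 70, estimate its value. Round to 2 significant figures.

Doubling time ≈ 70/6.7 = 10.45 years.
10 years is 10/10.45 ≈ 0.96 doublings, a factor of 2^0.96 ≈ 1.95.
1896951 × 1.95 ≈ 3700000 dollars.

3700000 dollars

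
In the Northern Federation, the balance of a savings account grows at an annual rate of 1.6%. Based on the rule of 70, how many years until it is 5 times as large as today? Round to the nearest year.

One doubling takes 70/1.6 = 43.75 years.
5× is log₂ 5 ≈ 2.32 doublings, so ≈ 2.32 × 43.75 = 102 years.

≈ 102 years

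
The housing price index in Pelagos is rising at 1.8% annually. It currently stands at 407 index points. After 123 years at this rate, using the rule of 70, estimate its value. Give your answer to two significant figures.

It doubles every 70/1.8 ≈ 38.89 years, so 123 years is 3.16 doublings.
2^3.16 ≈ 8.94; 407 × 8.94 ≈ 3600 index points.

≈ 3600 index points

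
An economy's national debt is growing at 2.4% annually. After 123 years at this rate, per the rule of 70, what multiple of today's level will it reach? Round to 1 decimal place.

Doubles every ≈ 29.17 years (70/2.4).
123 years is 4.22 doublings; 2^4.22 ≈ 18.6×.

approximately 18.6 times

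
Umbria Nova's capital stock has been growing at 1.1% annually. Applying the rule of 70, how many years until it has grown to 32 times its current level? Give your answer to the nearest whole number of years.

At 1.1% it doubles every 70/1.1 ≈ 63.64 years.
Getting to 32× needs 5 doublings: 5 × 63.64 ≈ 318 years.

about 318 years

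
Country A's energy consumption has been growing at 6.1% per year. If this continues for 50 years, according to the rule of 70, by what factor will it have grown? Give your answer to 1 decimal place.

Doubling time ≈ 70/6.1 = 11.48 years.
50 years / 11.48 ≈ 4.36 doublings → factor 2^4.36 ≈ 20.5.

roughly 20.5 times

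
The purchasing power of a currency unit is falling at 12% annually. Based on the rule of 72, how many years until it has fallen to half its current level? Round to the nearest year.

around 6 years

Falling at 12%, it halves about every 72/12 = 6.00 years.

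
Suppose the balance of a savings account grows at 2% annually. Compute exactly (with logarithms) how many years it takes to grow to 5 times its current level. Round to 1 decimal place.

81.3 years

t = ln(5) / ln(1 + 0.02) = 1.6094 / 0.019803 ≈ 81.27.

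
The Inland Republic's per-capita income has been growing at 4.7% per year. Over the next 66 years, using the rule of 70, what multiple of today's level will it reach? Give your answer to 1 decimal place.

Doubling time ≈ 70/4.7 = 14.89 years.
66 years / 14.89 ≈ 4.43 doublings → factor 2^4.43 ≈ 21.6.

approximately 21.6 times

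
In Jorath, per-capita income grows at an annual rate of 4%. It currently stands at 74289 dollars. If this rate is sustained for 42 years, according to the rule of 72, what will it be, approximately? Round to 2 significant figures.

Doubling time ≈ 72/4 = 18.00 years.
42 years is 42/18.00 ≈ 2.33 doublings, a factor of 2^2.33 ≈ 5.03.
74289 × 5.03 ≈ 370000 dollars.

roughly 370000 dollars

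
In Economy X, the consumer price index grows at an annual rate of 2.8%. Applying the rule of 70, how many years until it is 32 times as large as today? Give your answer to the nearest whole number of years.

Doubling time ≈ 70/2.8 = 25.00 years.
Getting to 32× needs 5 doublings: 5 × 25.00 ≈ 125 years.

around 125 years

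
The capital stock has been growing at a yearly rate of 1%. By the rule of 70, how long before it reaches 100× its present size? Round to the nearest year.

around 465 years

At 1% it doubles every 70/1 ≈ 70.00 years.
Reaching 100× takes log₂(100) ≈ 6.64 doublings.
6.64 × 70.00 ≈ 465 years.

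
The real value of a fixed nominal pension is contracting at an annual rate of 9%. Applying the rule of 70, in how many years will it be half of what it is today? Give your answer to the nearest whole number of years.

8 years

The rule works in reverse for decay: 70/9 ≈ 7.78 years to halve.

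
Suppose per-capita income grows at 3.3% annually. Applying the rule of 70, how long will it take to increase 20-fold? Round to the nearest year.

Doubling time ≈ 70/3.3 = 21.21 years.
Reaching 20× takes log₂(20) ≈ 4.32 doublings.
4.32 × 21.21 ≈ 92 years.

around 92 years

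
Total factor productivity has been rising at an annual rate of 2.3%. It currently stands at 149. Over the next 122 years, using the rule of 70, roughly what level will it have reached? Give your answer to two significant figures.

It doubles every 70/2.3 ≈ 30.43 years, so 122 years is 4.01 doublings.
2^4.01 ≈ 16.11; 149 × 16.11 ≈ 2400.

about 2400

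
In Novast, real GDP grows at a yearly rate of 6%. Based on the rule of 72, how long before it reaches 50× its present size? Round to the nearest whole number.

roughly 68 years

Doubling time ≈ 72/6 = 12.00 years.
50× is log₂ 50 ≈ 5.64 doublings, so ≈ 5.64 × 12.00 = 68 years.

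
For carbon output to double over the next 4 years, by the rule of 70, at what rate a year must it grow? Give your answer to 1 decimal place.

70 / 4 ≈ 17.50, so about 17.5% a year.

≈ 17.5%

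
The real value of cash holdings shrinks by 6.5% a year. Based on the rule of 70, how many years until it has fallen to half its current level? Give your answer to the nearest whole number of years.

Halving time ≈ 70 / 6.5 = 10.77 → 11 years.

11 years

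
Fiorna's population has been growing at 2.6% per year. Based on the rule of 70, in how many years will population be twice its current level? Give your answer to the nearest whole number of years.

around 27 years

At 2.6%, doubling takes about 70/2.6 = 26.92 years.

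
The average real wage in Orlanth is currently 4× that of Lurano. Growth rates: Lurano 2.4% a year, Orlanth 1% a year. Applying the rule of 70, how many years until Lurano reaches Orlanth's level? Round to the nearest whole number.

approximately 100 years

What matters is the difference: 1.4 pp.
Rule of 70 on the gap: the ratio halves every 70/1.4 ≈ 50.00 years.
A 4× gap closes after 2 halvings: 2 × 50.00 ≈ 100 years.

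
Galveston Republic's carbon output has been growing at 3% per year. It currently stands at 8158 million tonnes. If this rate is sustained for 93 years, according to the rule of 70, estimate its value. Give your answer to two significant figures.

≈ 130000 million tonnes

It doubles every 70/3 ≈ 23.33 years, so 93 years is 3.99 doublings.
2^3.99 ≈ 15.89; 8158 × 15.89 ≈ 130000 million tonnes.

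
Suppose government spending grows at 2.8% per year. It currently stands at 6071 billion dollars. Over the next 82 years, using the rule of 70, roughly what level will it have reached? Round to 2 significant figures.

≈ 59000 billion dollars

Doubling time ≈ 70/2.8 = 25.00 years.
82 years is 82/25.00 ≈ 3.28 doublings, a factor of 2^3.28 ≈ 9.71.
6071 × 9.71 ≈ 59000 billion dollars.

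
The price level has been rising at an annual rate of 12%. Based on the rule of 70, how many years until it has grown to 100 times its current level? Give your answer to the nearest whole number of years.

At 12% it doubles every 70/12 ≈ 5.83 years.
100× is log₂ 100 ≈ 6.64 doublings, so ≈ 6.64 × 5.83 = 39 years.

around 39 years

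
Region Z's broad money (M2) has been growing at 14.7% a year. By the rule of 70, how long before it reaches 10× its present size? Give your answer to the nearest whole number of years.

One doubling takes 70/14.7 = 4.76 years.
10× is log₂ 10 ≈ 3.32 doublings, so ≈ 3.32 × 4.76 = 16 years.

about 16 years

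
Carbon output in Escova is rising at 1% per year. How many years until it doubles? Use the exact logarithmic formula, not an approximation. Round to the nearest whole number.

70 years

t = ln(2) / ln(1 + 0.01) = 0.6931 / 0.009950 ≈ 69.66.
≈ 70 years.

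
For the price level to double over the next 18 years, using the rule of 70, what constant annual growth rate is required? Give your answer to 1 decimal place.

about 3.9% a year

70 / 18 ≈ 3.89, so about 3.9% a year.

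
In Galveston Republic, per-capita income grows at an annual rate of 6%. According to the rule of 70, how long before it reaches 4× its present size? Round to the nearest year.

One doubling takes 70/6 = 11.67 years.
Getting to 4× needs 2 doublings: 2 × 11.67 ≈ 23 years.

23 years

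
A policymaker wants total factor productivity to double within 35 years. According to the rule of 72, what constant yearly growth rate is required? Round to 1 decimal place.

2.1%

72 / 35 ≈ 2.06, so about 2.1% per year.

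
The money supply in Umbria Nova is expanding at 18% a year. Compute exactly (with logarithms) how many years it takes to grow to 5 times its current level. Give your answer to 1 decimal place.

t = ln(5) / ln(1 + 0.18) = 1.6094 / 0.165514 ≈ 9.72.

9.7 years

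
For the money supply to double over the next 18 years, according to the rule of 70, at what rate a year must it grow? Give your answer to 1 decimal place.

70 / 18 ≈ 3.89, so about 3.9% a year.

approximately 3.9%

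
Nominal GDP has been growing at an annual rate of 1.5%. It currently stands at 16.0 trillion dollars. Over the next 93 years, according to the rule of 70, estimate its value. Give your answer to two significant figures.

It doubles every 70/1.5 ≈ 46.67 years, so 93 years is 1.99 doublings.
2^1.99 ≈ 3.97; 16.0 × 3.97 ≈ 64 trillion dollars.

about 64 trillion dollars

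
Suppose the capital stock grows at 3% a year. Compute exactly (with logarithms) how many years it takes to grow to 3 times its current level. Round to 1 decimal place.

37.2 years

t = ln(3) / ln(1 + 0.03) = 1.0986 / 0.029559 ≈ 37.17.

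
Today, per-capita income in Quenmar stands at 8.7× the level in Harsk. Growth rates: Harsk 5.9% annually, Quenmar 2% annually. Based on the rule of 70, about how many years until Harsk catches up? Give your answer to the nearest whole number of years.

The growth-rate gap is 5.9% − 2% = 3.9 percentage points.
So the ratio between them halves every 70/3.9 ≈ 17.95 years.
An 8.7× gap takes log₂(8.7) ≈ 3.12 halvings to close: 3.12 × 17.95 ≈ 56 years.

roughly 56 years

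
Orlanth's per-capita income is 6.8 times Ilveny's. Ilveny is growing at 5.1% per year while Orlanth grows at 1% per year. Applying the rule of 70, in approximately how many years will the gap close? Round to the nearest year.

The growth-rate gap is 5.1% − 1% = 4.1 percentage points.
So the ratio between them halves every 70/4.1 ≈ 17.07 years.
A 6.8 times gap takes log₂(6.8) ≈ 2.77 halvings to close: 2.77 × 17.07 ≈ 47 years.

about 47 years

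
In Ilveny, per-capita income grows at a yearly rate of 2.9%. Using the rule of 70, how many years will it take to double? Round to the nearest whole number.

At 2.9%, doubling takes about 70/2.9 = 24.14 years.

around 24 years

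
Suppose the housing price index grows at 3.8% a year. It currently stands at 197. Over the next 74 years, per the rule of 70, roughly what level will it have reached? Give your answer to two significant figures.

It doubles every 70/3.8 ≈ 18.42 years, so 74 years is 4.02 doublings.
2^4.02 ≈ 16.22; 197 × 16.22 ≈ 3200.

3200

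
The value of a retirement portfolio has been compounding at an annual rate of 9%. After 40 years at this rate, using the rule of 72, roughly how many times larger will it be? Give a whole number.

≈ 32 times

Doubling time ≈ 72/9 = 8.00 years.
40/8.00 ≈ 5 doublings, so about 2^5 = 32×.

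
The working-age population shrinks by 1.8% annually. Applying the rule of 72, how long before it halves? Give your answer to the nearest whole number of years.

Halving time ≈ 72 / 1.8 = 40.00 → 40 years.

approximately 40 years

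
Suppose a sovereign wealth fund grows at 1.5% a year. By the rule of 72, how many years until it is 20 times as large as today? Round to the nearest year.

One doubling takes 72/1.5 = 48.00 years.
20× is log₂ 20 ≈ 4.32 doublings, so ≈ 4.32 × 48.00 = 207 years.

≈ 207 years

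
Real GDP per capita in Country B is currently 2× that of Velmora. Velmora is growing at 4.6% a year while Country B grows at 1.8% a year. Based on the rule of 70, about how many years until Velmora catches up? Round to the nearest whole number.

The growth-rate gap is 4.6% − 1.8% = 2.8 percentage points.
So the ratio between them halves every 70/2.8 ≈ 25.00 years.
A 2× gap closes after 1 halving: 1 × 25.00 ≈ 25 years.

roughly 25 years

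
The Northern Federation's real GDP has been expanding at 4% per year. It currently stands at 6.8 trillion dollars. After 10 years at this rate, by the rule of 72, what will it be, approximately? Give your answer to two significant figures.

Doubling time ≈ 72/4 = 18.00 years.
10 years is 10/18.00 ≈ 0.56 doublings, a factor of 2^0.56 ≈ 1.47.
6.8 × 1.47 ≈ 10.0 trillion dollars.

roughly 10.0 trillion dollars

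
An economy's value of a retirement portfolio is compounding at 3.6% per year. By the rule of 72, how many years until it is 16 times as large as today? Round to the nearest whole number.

One doubling takes 72/3.6 = 20.00 years.
16× is 4 doublings, so 4 × 20.00 ≈ 80 years.

around 80 years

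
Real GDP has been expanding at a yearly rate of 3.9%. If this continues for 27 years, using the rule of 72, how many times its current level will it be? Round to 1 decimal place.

≈ 2.8 times

Doubles every ≈ 18.46 years (72/3.9).
27 years is 1.46 doublings; 2^1.46 ≈ 2.8×.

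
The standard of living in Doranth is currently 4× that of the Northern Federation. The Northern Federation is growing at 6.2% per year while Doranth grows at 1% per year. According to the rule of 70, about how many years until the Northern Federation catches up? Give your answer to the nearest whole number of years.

the Northern Federation gains on Doranth at 6.2% − 1% = 5.2 points a year.
At that relative rate the gap halves every 70/5.2 ≈ 13.46 years.
A 4× gap closes after 2 halvings: 2 × 13.46 ≈ 27 years.

about 27 years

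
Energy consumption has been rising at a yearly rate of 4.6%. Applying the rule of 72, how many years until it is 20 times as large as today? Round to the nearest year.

roughly 68 years

At 4.6% it doubles every 72/4.6 ≈ 15.65 years.
20× is log₂ 20 ≈ 4.32 doublings, so ≈ 4.32 × 15.65 = 68 years.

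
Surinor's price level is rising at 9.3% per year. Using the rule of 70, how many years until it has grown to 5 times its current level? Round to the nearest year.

≈ 17 years

One doubling takes 70/9.3 = 7.53 years.
Reaching 5× takes log₂(5) ≈ 2.32 doublings.
2.32 × 7.53 ≈ 17 years.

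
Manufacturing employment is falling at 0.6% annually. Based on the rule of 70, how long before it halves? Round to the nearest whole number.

117 years

Halving time ≈ 70 / 0.6 = 116.67 → 117 years.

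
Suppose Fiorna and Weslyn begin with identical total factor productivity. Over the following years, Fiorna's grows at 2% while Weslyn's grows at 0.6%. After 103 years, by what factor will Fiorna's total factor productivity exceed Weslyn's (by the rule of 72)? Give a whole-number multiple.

roughly 4 times

Only the 1.4-point difference matters.
72/1.4 ≈ 51.43 years per doubling of the ratio; 103 years gives 2.00 doublings, so ≈ 4×.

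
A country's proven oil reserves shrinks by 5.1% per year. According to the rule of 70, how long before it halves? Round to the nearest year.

Halving time ≈ 70 / 5.1 = 13.73 → 14 years.

≈ 14 years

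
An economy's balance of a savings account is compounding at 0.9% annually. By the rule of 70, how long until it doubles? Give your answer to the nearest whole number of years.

70/0.9 ≈ 77.78, so it doubles roughly every 78 years.

≈ 78 years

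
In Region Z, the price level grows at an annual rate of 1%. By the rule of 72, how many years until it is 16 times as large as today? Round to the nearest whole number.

Doubling time ≈ 72/1 = 72.00 years.
Getting to 16× needs 4 doublings: 4 × 72.00 ≈ 288 years.

288 years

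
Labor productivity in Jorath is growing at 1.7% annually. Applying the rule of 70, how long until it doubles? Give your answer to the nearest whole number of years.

70/1.7 ≈ 41.18, so it doubles roughly every 41 years.

≈ 41 years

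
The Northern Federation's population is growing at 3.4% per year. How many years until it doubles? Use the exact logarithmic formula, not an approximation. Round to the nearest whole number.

21 years

t = ln(2) / ln(1 + 0.034) = 0.6931 / 0.033435 ≈ 20.73.
≈ 21 years.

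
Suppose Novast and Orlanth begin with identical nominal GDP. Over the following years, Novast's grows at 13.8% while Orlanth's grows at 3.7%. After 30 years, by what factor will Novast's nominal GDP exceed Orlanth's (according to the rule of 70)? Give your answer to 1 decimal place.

about 20.1 times

Rate gap = 13.8% − 3.7% = 10.1 points.
The ratio doubles every 70/10.1 ≈ 6.93 years.
30/6.93 ≈ 4.33 doublings → ratio ≈ 2^4.33 ≈ 20.1.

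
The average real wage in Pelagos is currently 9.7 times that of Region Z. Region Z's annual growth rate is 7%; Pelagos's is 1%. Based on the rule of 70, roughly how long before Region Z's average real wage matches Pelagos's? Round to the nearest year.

What matters is the difference: 6 pp.
Rule of 70 on the gap: the ratio halves every 70/6 ≈ 11.67 years.
A 9.7 times gap takes log₂(9.7) ≈ 3.28 halvings to close: 3.28 × 11.67 ≈ 38 years.

approximately 38 years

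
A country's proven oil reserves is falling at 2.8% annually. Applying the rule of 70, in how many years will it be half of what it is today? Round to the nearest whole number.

approximately 25 years

Falling at 2.8%, it halves about every 70/2.8 = 25.00 years.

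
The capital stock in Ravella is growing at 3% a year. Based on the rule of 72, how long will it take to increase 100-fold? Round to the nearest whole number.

One doubling takes 72/3 = 24.00 years.
Reaching 100× takes log₂(100) ≈ 6.64 doublings.
6.64 × 24.00 ≈ 159 years.

approximately 159 years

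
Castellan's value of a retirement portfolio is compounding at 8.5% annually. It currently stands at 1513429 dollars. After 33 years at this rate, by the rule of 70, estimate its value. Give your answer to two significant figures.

≈ 24000000 dollars

Doubling time ≈ 70/8.5 = 8.24 years.
33 years is 33/8.24 ≈ 4.00 doublings, a factor of 2^4.00 ≈ 16.00.
1513429 × 16.00 ≈ 24000000 dollars.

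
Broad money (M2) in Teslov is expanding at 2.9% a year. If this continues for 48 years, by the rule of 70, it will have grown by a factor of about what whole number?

roughly 4 times

Doubling time ≈ 70/2.9 = 24.14 years.
48/24.14 ≈ 2 doublings, so about 2^2 = 4×.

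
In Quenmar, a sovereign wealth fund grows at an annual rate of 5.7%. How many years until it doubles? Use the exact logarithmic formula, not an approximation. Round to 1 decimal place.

t = ln(2) / ln(1 + 0.057) = 0.6931 / 0.055435 ≈ 12.50.

12.5 years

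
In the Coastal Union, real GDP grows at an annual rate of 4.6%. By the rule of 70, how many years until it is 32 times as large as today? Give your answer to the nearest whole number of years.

One doubling takes 70/4.6 = 15.22 years.
32× is 5 doublings, so 5 × 15.22 ≈ 76 years.

roughly 76 years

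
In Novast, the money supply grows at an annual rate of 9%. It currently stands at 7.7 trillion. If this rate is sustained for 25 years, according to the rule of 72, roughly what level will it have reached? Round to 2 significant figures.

Doubling time ≈ 72/9 = 8.00 years.
25 years is 25/8.00 ≈ 3.13 doublings, a factor of 2^3.13 ≈ 8.75.
7.7 × 8.75 ≈ 67 trillion.

roughly 67 trillion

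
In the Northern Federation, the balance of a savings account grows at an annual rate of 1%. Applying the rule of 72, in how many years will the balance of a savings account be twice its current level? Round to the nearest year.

approximately 72 years

72/1 ≈ 72.00, so it doubles roughly every 72 years.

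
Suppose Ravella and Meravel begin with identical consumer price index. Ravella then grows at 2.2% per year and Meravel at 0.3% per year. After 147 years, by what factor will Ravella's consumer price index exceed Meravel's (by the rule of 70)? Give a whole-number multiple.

Rate gap = 2.2% − 0.3% = 1.9 points.
The ratio doubles every 70/1.9 ≈ 36.84 years.
147/36.84 ≈ 3.99 doublings → ratio ≈ 2^3.99 ≈ 16.

about 16 times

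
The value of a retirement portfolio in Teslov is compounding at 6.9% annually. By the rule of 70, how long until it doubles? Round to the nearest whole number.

At 6.9%, doubling takes about 70/6.9 = 10.14 years.

roughly 10 years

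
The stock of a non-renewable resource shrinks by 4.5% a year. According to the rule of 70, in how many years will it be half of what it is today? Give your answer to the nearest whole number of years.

Halving time ≈ 70 / 4.5 = 15.56 → 16 years.

about 16 years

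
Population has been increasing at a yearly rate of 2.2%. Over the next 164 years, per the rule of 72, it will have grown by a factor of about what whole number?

Doubling time ≈ 72/2.2 = 32.73 years.
164/32.73 ≈ 5 doublings, so about 2^5 = 32×.

32 times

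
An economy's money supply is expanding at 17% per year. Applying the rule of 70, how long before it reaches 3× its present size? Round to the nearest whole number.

about 7 years

One doubling takes 70/17 = 4.12 years.
Reaching 3× takes log₂(3) ≈ 1.58 doublings.
1.58 × 4.12 ≈ 7 years.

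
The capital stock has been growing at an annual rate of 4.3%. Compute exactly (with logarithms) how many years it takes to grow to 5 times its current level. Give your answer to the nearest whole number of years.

38 years

t = ln(5) / ln(1 + 0.043) = 1.6094 / 0.042101 ≈ 38.23.
≈ 38 years.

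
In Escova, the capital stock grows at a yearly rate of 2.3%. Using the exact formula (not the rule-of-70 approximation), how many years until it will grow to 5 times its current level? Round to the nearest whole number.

71 years

t = ln(5) / ln(1 + 0.023) = 1.6094 / 0.022739 ≈ 70.78.
≈ 71 years.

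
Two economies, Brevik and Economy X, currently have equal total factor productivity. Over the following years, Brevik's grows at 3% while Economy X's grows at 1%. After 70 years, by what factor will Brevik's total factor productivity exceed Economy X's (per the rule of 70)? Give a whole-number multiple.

Only the 2-point difference matters.
70/2 ≈ 35.00 years per doubling of the ratio; 70 years gives 2.00 doublings, so ≈ 4×.

4 times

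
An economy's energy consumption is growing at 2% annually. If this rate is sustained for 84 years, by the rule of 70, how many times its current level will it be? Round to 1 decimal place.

Doubles every ≈ 35.00 years (70/2).
84 years is 2.40 doublings; 2^2.40 ≈ 5.3×.

roughly 5.3 times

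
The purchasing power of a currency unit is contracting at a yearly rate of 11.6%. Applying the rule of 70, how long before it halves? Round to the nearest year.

approximately 6 years

Halving time ≈ 70 / 11.6 = 6.03 → 6 years.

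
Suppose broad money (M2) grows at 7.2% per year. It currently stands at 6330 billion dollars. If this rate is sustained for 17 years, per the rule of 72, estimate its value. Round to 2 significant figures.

Doubling time ≈ 72/7.2 = 10.00 years.
17 years is 17/10.00 ≈ 1.70 doublings, a factor of 2^1.70 ≈ 3.25.
6330 × 3.25 ≈ 21000 billion dollars.

approximately 21000 billion dollars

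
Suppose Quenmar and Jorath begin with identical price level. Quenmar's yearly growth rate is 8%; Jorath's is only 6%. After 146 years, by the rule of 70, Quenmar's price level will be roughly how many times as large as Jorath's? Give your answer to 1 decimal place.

Only the 2-point difference matters.
70/2 ≈ 35.00 years per doubling of the ratio; 146 years gives 4.17 doublings, so ≈ 18.0×.

≈ 18.0 times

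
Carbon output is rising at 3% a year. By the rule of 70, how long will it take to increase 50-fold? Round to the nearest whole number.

roughly 132 years

One doubling takes 70/3 = 23.33 years.
Reaching 50× takes log₂(50) ≈ 5.64 doublings.
5.64 × 23.33 ≈ 132 years.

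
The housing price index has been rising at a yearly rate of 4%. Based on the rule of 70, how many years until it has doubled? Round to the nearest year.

Doubling time ≈ 70 / 4 = 17.50 years.

approximately 18 years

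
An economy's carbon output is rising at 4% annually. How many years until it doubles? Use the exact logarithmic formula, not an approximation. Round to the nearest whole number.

t = ln(2) / ln(1 + 0.04) = 0.6931 / 0.039221 ≈ 17.67.
≈ 18 years.

18 years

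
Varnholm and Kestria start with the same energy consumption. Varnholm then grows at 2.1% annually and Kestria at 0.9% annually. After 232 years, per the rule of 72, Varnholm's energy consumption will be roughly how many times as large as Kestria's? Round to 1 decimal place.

Varnholm pulls ahead at 1.2 pp per year, so the ratio doubles every 72/1.2 ≈ 60.00 years.
In 232 years that's 3.87 doublings: 2^3.87 ≈ 14.6.

approximately 14.6 times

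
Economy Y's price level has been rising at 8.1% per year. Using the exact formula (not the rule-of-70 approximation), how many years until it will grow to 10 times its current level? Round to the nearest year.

30 years

t = ln(10) / ln(1 + 0.081) = 2.3026 / 0.077887 ≈ 29.56.
≈ 30 years.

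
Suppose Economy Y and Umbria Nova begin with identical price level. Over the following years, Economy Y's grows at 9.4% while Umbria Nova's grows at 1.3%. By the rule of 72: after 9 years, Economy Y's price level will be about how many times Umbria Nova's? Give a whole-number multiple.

Economy Y pulls ahead at 8.1 pp per year, so the ratio doubles every 72/8.1 ≈ 8.89 years.
In 9 years that's 1.01 doublings: 2^1.01 ≈ 2.

approximately 2 times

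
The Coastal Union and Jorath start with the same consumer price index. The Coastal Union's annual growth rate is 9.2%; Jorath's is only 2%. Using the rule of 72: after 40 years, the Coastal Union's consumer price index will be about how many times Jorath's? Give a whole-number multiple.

≈ 16 times

Only the 7.2-point difference matters.
72/7.2 ≈ 10.00 years per doubling of the ratio; 40 years gives 4.00 doublings, so ≈ 16×.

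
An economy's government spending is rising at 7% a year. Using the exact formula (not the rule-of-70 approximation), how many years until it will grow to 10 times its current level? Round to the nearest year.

t = ln(10) / ln(1 + 0.07) = 2.3026 / 0.067659 ≈ 34.03.
≈ 34 years.

34 years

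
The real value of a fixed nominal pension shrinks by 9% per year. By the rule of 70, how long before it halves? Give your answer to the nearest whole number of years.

Halving time ≈ 70 / 9 = 7.78 → 8 years.

≈ 8 years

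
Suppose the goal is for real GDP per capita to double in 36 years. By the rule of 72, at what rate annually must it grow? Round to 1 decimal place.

72 / 36 ≈ 2.00, so about 2.0% annually.

around 2.0%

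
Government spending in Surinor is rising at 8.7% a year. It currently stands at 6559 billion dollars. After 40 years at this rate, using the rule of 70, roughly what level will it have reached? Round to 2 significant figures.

It doubles every 70/8.7 ≈ 8.05 years, so 40 years is 4.97 doublings.
2^4.97 ≈ 31.34; 6559 × 31.34 ≈ 210000 billion dollars.

approximately 210000 billion dollars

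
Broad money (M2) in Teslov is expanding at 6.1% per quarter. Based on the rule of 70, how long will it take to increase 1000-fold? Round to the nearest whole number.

around 114 quarters

Doubling time ≈ 70/6.1 = 11.48 quarters.
1000× is log₂ 1000 ≈ 9.97 doublings, so ≈ 9.97 × 11.48 = 114 quarters.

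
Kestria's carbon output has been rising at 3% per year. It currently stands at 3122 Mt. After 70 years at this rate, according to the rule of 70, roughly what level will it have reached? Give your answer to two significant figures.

about 25000 Mt

It doubles every 70/3 ≈ 23.33 years, so 70 years is 3.00 doublings.
2^3.00 ≈ 8.00; 3122 × 8.00 ≈ 25000 Mt.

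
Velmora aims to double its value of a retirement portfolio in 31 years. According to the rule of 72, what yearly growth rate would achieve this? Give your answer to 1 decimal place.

72 / 31 ≈ 2.32, so about 2.3% per year.

≈ 2.3%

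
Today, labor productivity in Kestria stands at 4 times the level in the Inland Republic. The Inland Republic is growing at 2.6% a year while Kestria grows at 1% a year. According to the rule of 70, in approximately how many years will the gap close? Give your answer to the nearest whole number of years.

the Inland Republic gains on Kestria at 2.6% − 1% = 1.6 points a year.
At that relative rate the gap halves every 70/1.6 ≈ 43.75 years.
A 4 times gap closes after 2 halvings: 2 × 43.75 ≈ 88 years.

approximately 88 years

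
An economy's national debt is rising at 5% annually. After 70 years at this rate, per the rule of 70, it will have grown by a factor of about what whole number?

32 times

Doubling time ≈ 70/5 = 14.00 years.
70/14.00 ≈ 5 doublings, so about 2^5 = 32×.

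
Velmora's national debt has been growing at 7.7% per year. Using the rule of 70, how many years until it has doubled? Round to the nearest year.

70/7.7 ≈ 9.09, so it doubles roughly every 9 years.

around 9 years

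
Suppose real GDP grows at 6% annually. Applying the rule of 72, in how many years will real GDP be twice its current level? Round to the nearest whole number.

At 6%, doubling takes about 72/6 = 12.00 years.

12 years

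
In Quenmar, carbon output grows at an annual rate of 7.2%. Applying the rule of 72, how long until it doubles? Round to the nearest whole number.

roughly 10 years

At 7.2%, doubling takes about 72/7.2 = 10.00 years.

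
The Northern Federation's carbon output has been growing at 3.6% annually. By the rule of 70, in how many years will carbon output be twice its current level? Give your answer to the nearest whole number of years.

70/3.6 ≈ 19.44, so it doubles roughly every 19 years.

approximately 19 years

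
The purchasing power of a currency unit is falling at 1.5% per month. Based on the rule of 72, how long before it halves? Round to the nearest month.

Falling at 1.5%, it halves about every 72/1.5 = 48.00 months.

roughly 48 months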